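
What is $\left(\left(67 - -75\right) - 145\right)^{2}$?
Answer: $9$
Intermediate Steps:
$\left(\left(67 - -75\right) - 145\right)^{2} = \left(\left(67 + 75\right) - 145\right)^{2} = \left(142 - 145\right)^{2} = \left(-3\right)^{2} = 9$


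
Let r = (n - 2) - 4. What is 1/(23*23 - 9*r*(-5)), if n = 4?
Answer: 1/439 ≈ 0.0022779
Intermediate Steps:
r = -2 (r = (4 - 2) - 4 = 2 - 4 = -2)
1/(23*23 - 9*r*(-5)) = 1/(23*23 - 9*(-2)*(-5)) = 1/(529 + 18*(-5)) = 1/(529 - 90) = 1/439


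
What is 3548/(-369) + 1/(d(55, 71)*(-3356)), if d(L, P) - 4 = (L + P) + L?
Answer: -2202811649/229097340 ≈ -9.6152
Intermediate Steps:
d(L, P) = 4 + P + 2*L (d(L, P) = 4 + ((L + P) + L) = 4 + (P + 2*L) = 4 + P + 2*L)
3548/(-369) + 1/(d(55, 71)*(-3356)) = 3548/(-369) + 1/((4 + 71 + 2*55)*(-3356)) = 3548*(-1/369) - 1/3356/(4 + 71 + 110) = -3548/369 - 1/3356/185 = -3548/369 + (1/185)*(-1/3356) = -3548/369 - 1/620860 = -2202811649/229097340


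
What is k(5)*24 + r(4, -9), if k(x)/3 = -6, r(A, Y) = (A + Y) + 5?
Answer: -432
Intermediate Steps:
r(A, Y) = 5 + A + Y
k(x) = -18 (k(x) = 3*(-6) = -18)
k(5)*24 + r(4, -9) = -18*24 + (5 + 4 - 9) = -432 + 0 = -432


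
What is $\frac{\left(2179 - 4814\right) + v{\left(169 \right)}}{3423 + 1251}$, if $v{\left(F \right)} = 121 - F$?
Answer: $- \frac{2683}{4674} \approx -0.57403$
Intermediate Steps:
$\frac{\left(2179 - 4814\right) + v{\left(169 \right)}}{3423 + 1251} = \frac{\left(2179 - 4814\right) + \left(121 - 169\right)}{3423 + 1251} = \frac{-2635 + \left(121 - 169\right)}{4674} = \left(-2635 - 48\right) \frac{1}{4674} = \left(-2683\right) \frac{1}{4674} = - \frac{2683}{4674}$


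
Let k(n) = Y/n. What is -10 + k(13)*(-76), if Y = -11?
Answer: 706/13 ≈ 54.308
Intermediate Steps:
k(n) = -11/n
-10 + k(13)*(-76) = -10 - 11/13*(-76) = -10 + 836/13 = 706/13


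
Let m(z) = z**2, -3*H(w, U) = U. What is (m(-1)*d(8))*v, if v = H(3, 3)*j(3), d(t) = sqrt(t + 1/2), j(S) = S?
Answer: -3*sqrt(34)/2 ≈ -8.7464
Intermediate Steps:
d(t) = sqrt(1/2 + t) (d(t) = sqrt(t + 1/2) = sqrt(1/2 + t))
H(w, U) = -U/3
v = -3 (v = -1/3*3*3 = -1*3 = -3)
(m(-1)*d(8))*v = ((-1)**2*(sqrt(2 + 4*8)/2))*(-3) = (1*(sqrt(2 + 32)/2))*(-3) = (1*(sqrt(34)/2))*(-3) = (sqrt(34)/2)*(-3) = -3*sqrt(34)/2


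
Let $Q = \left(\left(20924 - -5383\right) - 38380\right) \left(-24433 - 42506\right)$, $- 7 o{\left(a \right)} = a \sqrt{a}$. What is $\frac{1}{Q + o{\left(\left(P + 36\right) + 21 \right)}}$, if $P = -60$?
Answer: $\frac{13199857601}{10667524940000661756} - \frac{7 i \sqrt{3}}{10667524940000661756} \approx 1.2374 \cdot 10^{-9} - 1.1366 \cdot 10^{-18} i$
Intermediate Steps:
$o{\left(a \right)} = - \frac{a^{\frac{3}{2}}}{7}$ ($o{\left(a \right)} = - \frac{a \sqrt{a}}{7} = - \frac{a^{\frac{3}{2}}}{7}$)
$Q = 808154547$ ($Q = \left(\left(20924 + 5383\right) - 38380\right) \left(-66939\right) = \left(26307 - 38380\right) \left(-66939\right) = \left(-12073\right) \left(-66939\right) = 808154547$)
$\frac{1}{Q + o{\left(\left(P + 36\right) + 21 \right)}} = \frac{1}{808154547 - \frac{\left(\left(-60 + 36\right) + 21\right)^{\frac{3}{2}}}{7}} = \frac{1}{808154547 - \frac{\left(-24 + 21\right)^{\frac{3}{2}}}{7}} = \frac{1}{808154547 - \frac{\left(-3\right)^{\frac{3}{2}}}{7}} = \frac{1}{808154547 - \frac{\left(-3\right) i \sqrt{3}}{7}} = \frac{1}{808154547 + \frac{3 i \sqrt{3}}{7}}$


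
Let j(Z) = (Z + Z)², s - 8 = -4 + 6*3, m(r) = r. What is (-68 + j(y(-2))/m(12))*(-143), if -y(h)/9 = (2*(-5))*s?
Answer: -186862676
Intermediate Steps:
s = 22 (s = 8 + (-4 + 6*3) = 8 + (-4 + 18) = 8 + 14 = 22)
y(h) = 1980 (y(h) = -9*2*(-5)*22 = -(-90)*22 = -9*(-220) = 1980)
j(Z) = 4*Z² (j(Z) = (2*Z)² = 4*Z²)
(-68 + j(y(-2))/m(12))*(-143) = (-68 + (4*1980²)/12)*(-143) = (-68 + (4*3920400)*(1/12))*(-143) = (-68 + 15681600*(1/12))*(-143) = (-68 + 1306800)*(-143) = 1306732*(-143) = -186862676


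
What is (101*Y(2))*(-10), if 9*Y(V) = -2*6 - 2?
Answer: 14140/9 ≈ 1571.1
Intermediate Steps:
Y(V) = -14/9 (Y(V) = (-2*6 - 2)/9 = (-12 - 2)/9 = (⅑)*(-14) = -14/9)
(101*Y(2))*(-10) = (101*(-14/9))*(-10) = -1414/9*(-10) = 14140/9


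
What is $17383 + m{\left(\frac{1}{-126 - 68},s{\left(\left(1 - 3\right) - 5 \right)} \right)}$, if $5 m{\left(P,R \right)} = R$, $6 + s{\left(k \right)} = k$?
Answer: $\frac{86902}{5} \approx 17380.0$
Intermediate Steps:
$s{\left(k \right)} = -6 + k$
$m{\left(P,R \right)} = \frac{R}{5}$
$17383 + m{\left(\frac{1}{-126 - 68},s{\left(\left(1 - 3\right) - 5 \right)} \right)} = 17383 + \frac{-6 + \left(\left(1 - 3\right) - 5\right)}{5} = 17383 + \frac{-6 - 7}{5} = 17383 + \frac{1}{5} \left(-13\right) = 17383 - \frac{13}{5} = \frac{86902}{5}$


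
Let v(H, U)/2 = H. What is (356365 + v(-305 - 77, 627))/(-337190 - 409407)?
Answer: -355601/746597 ≈ -0.47630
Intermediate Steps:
v(H, U) = 2*H
(356365 + v(-305 - 77, 627))/(-337190 - 409407) = (356365 + 2*(-305 - 77))/(-337190 - 409407) = (356365 + 2*(-382))/(-746597) = (356365 - 764)*(-1/746597) = 355601*(-1/746597) = -355601/746597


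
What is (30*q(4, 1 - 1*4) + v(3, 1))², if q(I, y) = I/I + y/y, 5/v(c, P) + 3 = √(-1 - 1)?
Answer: 415975/121 - 6450*I*√2/121 ≈ 3437.8 - 75.386*I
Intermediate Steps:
v(c, P) = 5/(-3 + I*√2) (v(c, P) = 5/(-3 + √(-1 - 1)) = 5/(-3 + √(-2)) = 5/(-3 + I*√2))
q(I, y) = 2 (q(I, y) = 1 + 1 = 2)
(30*q(4, 1 - 1*4) + v(3, 1))² = (30*2 + (-15/11 - 5*I*√2/11))² = (60 + (-15/11 - 5*I*√2/11))² = (645/11 - 5*I*√2/11)²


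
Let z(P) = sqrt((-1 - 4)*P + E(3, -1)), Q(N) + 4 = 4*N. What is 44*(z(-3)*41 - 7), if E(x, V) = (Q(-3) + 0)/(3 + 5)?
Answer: -308 + 1804*sqrt(13) ≈ 6196.4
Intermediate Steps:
Q(N) = -4 + 4*N
E(x, V) = -2 (E(x, V) = ((-4 + 4*(-3)) + 0)/(3 + 5) = ((-4 - 12) + 0)/8 = (-16 + 0)*(1/8) = -16*1/8 = -2)
z(P) = sqrt(-2 - 5*P) (z(P) = sqrt((-1 - 4)*P - 2) = sqrt(-5*P - 2) = sqrt(-2 - 5*P))
44*(z(-3)*41 - 7) = 44*(sqrt(-2 - 5*(-3))*41 - 7) = 44*(sqrt(-2 + 15)*41 - 7) = 44*(sqrt(13)*41 - 7) = 44*(41*sqrt(13) - 7) = 44*(-7 + 41*sqrt(13)) = -308 + 1804*sqrt(13)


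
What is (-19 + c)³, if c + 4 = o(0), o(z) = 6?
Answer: -4913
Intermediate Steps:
c = 2 (c = -4 + 6 = 2)
(-19 + c)³ = (-19 + 2)³ = (-17)³ = -4913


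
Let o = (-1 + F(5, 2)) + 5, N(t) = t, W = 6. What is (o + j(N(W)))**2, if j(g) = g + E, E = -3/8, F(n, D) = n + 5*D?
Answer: 38809/64 ≈ 606.39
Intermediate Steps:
E = -3/8 (E = -3*1/8 = -3/8 ≈ -0.37500)
o = 19 (o = (-1 + (5 + 5*2)) + 5 = (-1 + (5 + 10)) + 5 = (-1 + 15) + 5 = 14 + 5 = 19)
j(g) = -3/8 + g (j(g) = g - 3/8 = -3/8 + g)
(o + j(N(W)))**2 = (19 + (-3/8 + 6))**2 = (19 + 45/8)**2 = (197/8)**2 = 38809/64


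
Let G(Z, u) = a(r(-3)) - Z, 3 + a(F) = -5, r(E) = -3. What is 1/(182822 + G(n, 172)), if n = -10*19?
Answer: 1/183004 ≈ 5.4644e-6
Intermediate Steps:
n = -190
a(F) = -8 (a(F) = -3 - 5 = -8)
G(Z, u) = -8 - Z
1/(182822 + G(n, 172)) = 1/(182822 + (-8 - 1*(-190))) = 1/(182822 + (-8 + 190)) = 1/(182822 + 182) = 1/183004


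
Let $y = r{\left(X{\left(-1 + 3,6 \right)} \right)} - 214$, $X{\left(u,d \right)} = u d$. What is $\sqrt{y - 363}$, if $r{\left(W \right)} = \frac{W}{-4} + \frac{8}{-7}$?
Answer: $\frac{6 i \sqrt{791}}{7} \approx 24.107 i$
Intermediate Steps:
$X{\left(u,d \right)} = d u$
$r{\left(W \right)} = - \frac{8}{7} - \frac{W}{4}$ ($r{\left(W \right)} = W \left(- \frac{1}{4}\right) + 8 \left(- \frac{1}{7}\right) = - \frac{W}{4} - \frac{8}{7} = - \frac{8}{7} - \frac{W}{4}$)
$y = - \frac{1527}{7}$ ($y = \left(- \frac{8}{7} - \frac{6 \left(-1 + 3\right)}{4}\right) - 214 = \left(- \frac{8}{7} - \frac{6 \cdot 2}{4}\right) - 214 = \left(- \frac{8}{7} - 3\right) - 214 = - \frac{29}{7} - 214 = - \frac{1527}{7} \approx -218.14$)
$\sqrt{y - 363} = \sqrt{- \frac{1527}{7} - 363} = \sqrt{- \frac{4068}{7}} = \frac{6 i \sqrt{791}}{7}$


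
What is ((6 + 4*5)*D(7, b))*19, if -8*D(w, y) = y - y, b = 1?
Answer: 0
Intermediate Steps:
D(w, y) = 0 (D(w, y) = -(y - y)/8 = -⅛*0 = 0)
((6 + 4*5)*D(7, b))*19 = ((6 + 4*5)*0)*19 = ((6 + 20)*0)*19 = (26*0)*19 = 0*19 = 0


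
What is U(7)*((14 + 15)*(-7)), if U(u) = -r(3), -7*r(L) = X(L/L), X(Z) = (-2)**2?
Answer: -116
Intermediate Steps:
X(Z) = 4
r(L) = -4/7 (r(L) = -1/7*4 = -4/7)
U(u) = 4/7 (U(u) = -1*(-4/7) = 4/7)
U(7)*((14 + 15)*(-7)) = 4*((14 + 15)*(-7))/7 = 4*(29*(-7))/7 = (4/7)*(-203) = -116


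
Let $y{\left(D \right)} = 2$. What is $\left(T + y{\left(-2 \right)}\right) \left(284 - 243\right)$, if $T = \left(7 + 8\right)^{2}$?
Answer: $9307$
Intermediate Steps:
$T = 225$ ($T = 15^{2} = 225$)
$\left(T + y{\left(-2 \right)}\right) \left(284 - 243\right) = \left(225 + 2\right) \left(284 - 243\right) = 227 \cdot 41 = 9307$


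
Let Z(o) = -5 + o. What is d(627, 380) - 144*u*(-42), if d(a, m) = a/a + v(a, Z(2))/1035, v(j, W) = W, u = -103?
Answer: -214915336/345 ≈ -6.2294e+5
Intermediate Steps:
d(a, m) = 344/345 (d(a, m) = a/a + (-5 + 2)/1035 = 1 - 3*1/1035 = 1 - 1/345 = 344/345)
d(627, 380) - 144*u*(-42) = 344/345 - 144*(-103)*(-42) = 344/345 - (-14832)*(-42) = 344/345 - 1*622944 = 344/345 - 622944 = -214915336/345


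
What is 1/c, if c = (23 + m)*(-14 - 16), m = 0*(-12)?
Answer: -1/690 ≈ -0.0014493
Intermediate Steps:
m = 0
c = -690 (c = (23 + 0)*(-14 - 16) = 23*(-30) = -690)
1/c = 1/(-690) = -1/690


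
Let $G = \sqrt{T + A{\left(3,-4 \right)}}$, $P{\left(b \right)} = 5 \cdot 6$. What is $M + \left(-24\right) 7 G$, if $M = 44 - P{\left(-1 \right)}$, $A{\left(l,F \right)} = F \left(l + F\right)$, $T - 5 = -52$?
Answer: $14 - 168 i \sqrt{43} \approx 14.0 - 1101.7 i$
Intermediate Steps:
$T = -47$ ($T = 5 - 52 = -47$)
$P{\left(b \right)} = 30$
$A{\left(l,F \right)} = F \left(F + l\right)$
$M = 14$ ($M = 44 - 30 = 14$)
$G = i \sqrt{43}$ ($G = \sqrt{-47 - 4 \left(-4 + 3\right)} = \sqrt{-47 - -4} = \sqrt{-47 + 4} = \sqrt{-43} = i \sqrt{43} \approx 6.5574 i$)
$M + \left(-24\right) 7 G = 14 + \left(-24\right) 7 i \sqrt{43} = 14 - 168 i \sqrt{43}$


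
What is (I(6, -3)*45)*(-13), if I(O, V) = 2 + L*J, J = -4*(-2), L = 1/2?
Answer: -3510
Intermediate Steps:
L = ½ (L = 1*(½) = ½ ≈ 0.50000)
J = 8
I(O, V) = 6 (I(O, V) = 2 + (½)*8 = 2 + 4 = 6)
(I(6, -3)*45)*(-13) = (6*45)*(-13) = 270*(-13) = -3510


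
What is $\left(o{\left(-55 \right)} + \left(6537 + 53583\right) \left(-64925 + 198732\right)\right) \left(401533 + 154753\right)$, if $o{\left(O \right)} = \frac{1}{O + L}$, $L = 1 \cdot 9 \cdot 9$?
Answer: $\frac{58175387964689263}{13} \approx 4.475 \cdot 10^{15}$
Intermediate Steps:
$L = 81$ ($L = 9 \cdot 9 = 81$)
$o{\left(O \right)} = \frac{1}{81 + O}$ ($o{\left(O \right)} = \frac{1}{O + 81} = \frac{1}{81 + O}$)
$\left(o{\left(-55 \right)} + \left(6537 + 53583\right) \left(-64925 + 198732\right)\right) \left(401533 + 154753\right) = \left(\frac{1}{81 - 55} + \left(6537 + 53583\right) \left(-64925 + 198732\right)\right) \left(401533 + 154753\right) = \left(\frac{1}{26} + 60120 \cdot 133807\right) 556286 = \left(\frac{1}{26} + 8044476840\right) 556286 = \frac{209156397841}{26} \cdot 556286 = \frac{58175387964689263}{13}$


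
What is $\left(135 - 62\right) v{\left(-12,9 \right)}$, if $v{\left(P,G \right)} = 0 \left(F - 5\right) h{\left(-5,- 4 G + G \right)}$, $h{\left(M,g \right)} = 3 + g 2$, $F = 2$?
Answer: $0$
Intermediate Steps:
$h{\left(M,g \right)} = 3 + 2 g$
$v{\left(P,G \right)} = 0$ ($v{\left(P,G \right)} = 0 \left(2 - 5\right) \left(3 + 2 \left(- 4 G + G\right)\right) = 0 \left(-3\right) \left(3 + 2 \left(- 3 G\right)\right) = 0 \left(3 - 6 G\right) = 0$)
$\left(135 - 62\right) v{\left(-12,9 \right)} = \left(135 - 62\right) 0 = 73 \cdot 0 = 0$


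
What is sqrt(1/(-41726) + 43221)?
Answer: sqrt(75250314282070)/41726 ≈ 207.90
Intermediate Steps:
sqrt(1/(-41726) + 43221) = sqrt(-1/41726 + 43221) = sqrt(1803439445/41726) = sqrt(75250314282070)/41726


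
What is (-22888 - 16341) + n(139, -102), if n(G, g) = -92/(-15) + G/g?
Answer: -6668119/170 ≈ -39224.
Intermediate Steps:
n(G, g) = 92/15 + G/g (n(G, g) = -92*(-1/15) + G/g = 92/15 + G/g)
(-22888 - 16341) + n(139, -102) = (-22888 - 16341) + (92/15 + 139/(-102)) = -39229 + (92/15 + 139*(-1/102)) = -39229 + (92/15 - 139/102) = -39229 + 811/170 = -6668119/170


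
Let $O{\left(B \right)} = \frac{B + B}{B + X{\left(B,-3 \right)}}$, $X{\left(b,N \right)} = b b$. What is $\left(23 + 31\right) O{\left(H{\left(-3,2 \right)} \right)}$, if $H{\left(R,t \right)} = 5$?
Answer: $18$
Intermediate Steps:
$X{\left(b,N \right)} = b^{2}$
$O{\left(B \right)} = \frac{2 B}{B + B^{2}}$ ($O{\left(B \right)} = \frac{B + B}{B + B^{2}} = \frac{2 B}{B + B^{2}}$)
$\left(23 + 31\right) O{\left(H{\left(-3,2 \right)} \right)} = \left(23 + 31\right) \frac{2}{1 + 5} = 54 \cdot \frac{2}{6} = 54 \cdot 2 \cdot \frac{1}{6} = 54 \cdot \frac{1}{3} = 18$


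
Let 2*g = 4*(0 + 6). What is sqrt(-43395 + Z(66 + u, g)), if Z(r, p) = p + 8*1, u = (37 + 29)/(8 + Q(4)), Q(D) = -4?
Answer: 5*I*sqrt(1735) ≈ 208.27*I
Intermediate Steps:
g = 12 (g = (4*(0 + 6))/2 = (4*6)/2 = (1/2)*24 = 12)
u = 33/2 (u = (37 + 29)/(8 - 4) = 66/4 = 66*(1/4) = 33/2 ≈ 16.500)
Z(r, p) = 8 + p (Z(r, p) = p + 8 = 8 + p)
sqrt(-43395 + Z(66 + u, g)) = sqrt(-43395 + (8 + 12)) = sqrt(-43395 + 20) = sqrt(-43375) = 5*I*sqrt(1735)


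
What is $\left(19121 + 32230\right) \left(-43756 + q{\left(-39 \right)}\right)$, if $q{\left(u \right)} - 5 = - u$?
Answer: $-2244654912$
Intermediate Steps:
$q{\left(u \right)} = 5 - u$
$\left(19121 + 32230\right) \left(-43756 + q{\left(-39 \right)}\right) = \left(19121 + 32230\right) \left(-43756 + \left(5 - -39\right)\right) = 51351 \left(-43756 + \left(5 + 39\right)\right) = 51351 \left(-43756 + 44\right) = 51351 \left(-43712\right) = -2244654912$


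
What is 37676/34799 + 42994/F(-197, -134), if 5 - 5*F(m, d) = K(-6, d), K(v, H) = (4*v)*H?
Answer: -7359763394/111739589 ≈ -65.865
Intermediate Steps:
K(v, H) = 4*H*v
F(m, d) = 1 + 24*d/5 (F(m, d) = 1 - 4*d*(-6)/5 = 1 - (-24)*d/5 = 1 + 24*d/5)
37676/34799 + 42994/F(-197, -134) = 37676/34799 + 42994/(1 + (24/5)*(-134)) = 37676*(1/34799) + 42994/(1 - 3216/5) = 37676/34799 + 42994/(-3211/5) = 37676/34799 + 42994*(-5/3211) = 37676/34799 - 214970/3211 = -7359763394/111739589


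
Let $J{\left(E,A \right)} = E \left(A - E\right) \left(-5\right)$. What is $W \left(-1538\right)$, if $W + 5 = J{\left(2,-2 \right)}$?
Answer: $-53830$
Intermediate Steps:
$J{\left(E,A \right)} = - 5 E \left(A - E\right)$
$W = 35$ ($W = -5 + 5 \cdot 2 \left(2 - -2\right) = -5 + 5 \cdot 2 \left(2 + 2\right) = -5 + 5 \cdot 2 \cdot 4 = -5 + 40 = 35$)
$W \left(-1538\right) = 35 \left(-1538\right) = -53830$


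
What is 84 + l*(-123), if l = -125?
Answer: 15459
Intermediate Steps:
84 + l*(-123) = 84 - 125*(-123) = 84 + 15375 = 15459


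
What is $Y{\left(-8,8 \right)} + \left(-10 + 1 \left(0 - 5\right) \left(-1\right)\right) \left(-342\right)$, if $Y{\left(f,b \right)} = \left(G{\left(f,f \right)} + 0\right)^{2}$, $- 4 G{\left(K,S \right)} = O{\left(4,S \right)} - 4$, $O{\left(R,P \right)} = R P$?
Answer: $1791$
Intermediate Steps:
$O{\left(R,P \right)} = P R$
$G{\left(K,S \right)} = 1 - S$ ($G{\left(K,S \right)} = - \frac{S 4 - 4}{4} = - \frac{4 S - 4}{4} = - \frac{-4 + 4 S}{4} = 1 - S$)
$Y{\left(f,b \right)} = \left(1 - f\right)^{2}$ ($Y{\left(f,b \right)} = \left(\left(1 - f\right) + 0\right)^{2} = \left(1 - f\right)^{2}$)
$Y{\left(-8,8 \right)} + \left(-10 + 1 \left(0 - 5\right) \left(-1\right)\right) \left(-342\right) = \left(-1 - 8\right)^{2} + \left(-10 + 1 \left(0 - 5\right) \left(-1\right)\right) \left(-342\right) = \left(-9\right)^{2} + \left(-10 + 1 \left(-5\right) \left(-1\right)\right) \left(-342\right) = 81 + \left(-10 - -5\right) \left(-342\right) = 81 + \left(-10 + 5\right) \left(-342\right) = 81 - -1710 = 81 + 1710 = 1791$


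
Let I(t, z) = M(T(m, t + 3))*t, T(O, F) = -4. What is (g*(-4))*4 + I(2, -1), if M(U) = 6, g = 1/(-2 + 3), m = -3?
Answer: -4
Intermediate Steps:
g = 1 (g = 1/1 = 1)
I(t, z) = 6*t
(g*(-4))*4 + I(2, -1) = (1*(-4))*4 + 6*2 = -4*4 + 12 = -16 + 12 = -4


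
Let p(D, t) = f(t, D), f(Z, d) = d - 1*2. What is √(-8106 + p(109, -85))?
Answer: I*√7999 ≈ 89.437*I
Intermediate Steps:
f(Z, d) = -2 + d (f(Z, d) = d - 2 = -2 + d)
p(D, t) = -2 + D
√(-8106 + p(109, -85)) = √(-8106 + (-2 + 109)) = √(-8106 + 107) = √(-7999) = I*√7999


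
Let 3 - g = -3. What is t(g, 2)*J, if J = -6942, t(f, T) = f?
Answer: -41652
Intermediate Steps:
g = 6 (g = 3 - 1*(-3) = 3 + 3 = 6)
t(g, 2)*J = 6*(-6942) = -41652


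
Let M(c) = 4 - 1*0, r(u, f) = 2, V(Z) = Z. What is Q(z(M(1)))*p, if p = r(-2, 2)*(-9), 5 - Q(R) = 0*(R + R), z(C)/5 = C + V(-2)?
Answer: -90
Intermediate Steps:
M(c) = 4 (M(c) = 4 + 0 = 4)
z(C) = -10 + 5*C (z(C) = 5*(C - 2) = 5*(-2 + C) = -10 + 5*C)
Q(R) = 5 (Q(R) = 5 - 0*(R + R) = 5 - 0*2*R = 5 - 1*0 = 5 + 0 = 5)
p = -18 (p = 2*(-9) = -18)
Q(z(M(1)))*p = 5*(-18) = -90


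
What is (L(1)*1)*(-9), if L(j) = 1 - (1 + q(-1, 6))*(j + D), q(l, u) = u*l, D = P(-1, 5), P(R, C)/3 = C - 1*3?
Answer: -324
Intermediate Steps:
P(R, C) = -9 + 3*C (P(R, C) = 3*(C - 1*3) = 3*(C - 3) = 3*(-3 + C) = -9 + 3*C)
D = 6 (D = -9 + 3*5 = -9 + 15 = 6)
q(l, u) = l*u
L(j) = 31 + 5*j (L(j) = 1 - (1 - 1*6)*(j + 6) = 1 - (1 - 6)*(6 + j) = 1 - (-5)*(6 + j) = 1 - (-30 - 5*j) = 1 + (30 + 5*j) = 31 + 5*j)
(L(1)*1)*(-9) = ((31 + 5*1)*1)*(-9) = ((31 + 5)*1)*(-9) = (36*1)*(-9) = 36*(-9) = -324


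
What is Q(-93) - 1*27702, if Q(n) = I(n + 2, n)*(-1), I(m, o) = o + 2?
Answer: -27611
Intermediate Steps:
I(m, o) = 2 + o
Q(n) = -2 - n (Q(n) = (2 + n)*(-1) = -2 - n)
Q(-93) - 1*27702 = (-2 - 1*(-93)) - 1*27702 = (-2 + 93) - 27702 = 91 - 27702 = -27611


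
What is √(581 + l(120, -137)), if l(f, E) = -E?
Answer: √718 ≈ 26.796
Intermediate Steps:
√(581 + l(120, -137)) = √(581 - 1*(-137)) = √(581 + 137) = √718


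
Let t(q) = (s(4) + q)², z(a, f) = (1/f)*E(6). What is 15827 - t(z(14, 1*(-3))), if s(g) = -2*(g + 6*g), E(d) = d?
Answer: 12463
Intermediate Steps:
z(a, f) = 6/f (z(a, f) = (1/f)*6 = 6/f)
s(g) = -14*g
t(q) = (-56 + q)² (t(q) = (-14*4 + q)² = (-56 + q)²)
15827 - t(z(14, 1*(-3))) = 15827 - (-56 + 6/((1*(-3))))² = 15827 - (-56 + 6/(-3))² = 15827 - (-56 + 6*(-⅓))² = 15827 - (-56 - 2)² = 15827 - 1*(-58)² = 15827 - 1*3364 = 15827 - 3364 = 12463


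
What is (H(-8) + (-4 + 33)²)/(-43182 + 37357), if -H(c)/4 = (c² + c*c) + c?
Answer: -361/5825 ≈ -0.061974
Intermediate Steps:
H(c) = -8*c² - 4*c (H(c) = -4*((c² + c*c) + c) = -4*((c² + c²) + c) = -4*(2*c² + c) = -4*(c + 2*c²) = -8*c² - 4*c)
(H(-8) + (-4 + 33)²)/(-43182 + 37357) = (-4*(-8)*(1 + 2*(-8)) + (-4 + 33)²)/(-43182 + 37357) = (-4*(-8)*(1 - 16) + 29²)/(-5825) = (-4*(-8)*(-15) + 841)*(-1/5825) = (-480 + 841)*(-1/5825) = 361*(-1/5825) = -361/5825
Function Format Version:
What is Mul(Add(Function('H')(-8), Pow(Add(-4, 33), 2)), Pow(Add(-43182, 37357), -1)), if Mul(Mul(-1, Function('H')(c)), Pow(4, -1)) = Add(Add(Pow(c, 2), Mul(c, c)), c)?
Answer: Rational(-361, 5825) ≈ -0.061974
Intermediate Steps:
Function('H')(c) = Add(Mul(-8, Pow(c, 2)), Mul(-4, c)) (Function('H')(c) = Mul(-4, Add(Add(Pow(c, 2), Mul(c, c)), c)) = Mul(-4, Add(Add(Pow(c, 2), Pow(c, 2)), c)) = Mul(-4, Add(Mul(2, Pow(c, 2)), c)) = Mul(-4, Add(c, Mul(2, Pow(c, 2)))) = Add(Mul(-8, Pow(c, 2)), Mul(-4, c)))
Mul(Add(Function('H')(-8), Pow(Add(-4, 33), 2)), Pow(Add(-43182, 37357), -1)) = Mul(Add(Mul(-4, -8, Add(1, Mul(2, -8))), Pow(Add(-4, 33), 2)), Pow(Add(-43182, 37357), -1)) = Mul(Add(Mul(-4, -8, Add(1, -16)), Pow(29, 2)), Pow(-5825, -1)) = Mul(Add(Mul(-4, -8, -15), 841), Rational(-1, 5825)) = Mul(Add(-480, 841), Rational(-1, 5825)) = Mul(361, Rational(-1, 5825)) = Rational(-361, 5825)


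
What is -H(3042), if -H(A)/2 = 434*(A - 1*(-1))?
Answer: 2641324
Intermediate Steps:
H(A) = -868 - 868*A (H(A) = -868*(A - 1*(-1)) = -868*(A + 1) = -868*(1 + A) = -2*(434 + 434*A) = -868 - 868*A)
-H(3042) = -(-868 - 868*3042) = -(-868 - 2640456) = -1*(-2641324) = 2641324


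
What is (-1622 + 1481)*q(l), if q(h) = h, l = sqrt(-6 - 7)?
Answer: -141*I*sqrt(13) ≈ -508.38*I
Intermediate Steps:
l = I*sqrt(13) (l = sqrt(-13) = I*sqrt(13) ≈ 3.6056*I)
(-1622 + 1481)*q(l) = (-1622 + 1481)*(I*sqrt(13)) = -141*I*sqrt(13)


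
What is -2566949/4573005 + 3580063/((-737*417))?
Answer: -1906727096504/156157450405 ≈ -12.210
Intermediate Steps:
-2566949/4573005 + 3580063/((-737*417)) = -2566949*1/4573005 + 3580063/(-307329) = -2566949/4573005 + 3580063*(-1/307329) = -2566949/4573005 - 3580063/307329 = -1906727096504/156157450405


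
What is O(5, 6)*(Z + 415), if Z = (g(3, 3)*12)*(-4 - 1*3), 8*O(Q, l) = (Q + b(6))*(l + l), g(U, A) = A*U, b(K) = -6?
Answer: 1023/2 ≈ 511.50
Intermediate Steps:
O(Q, l) = l*(-6 + Q)/4 (O(Q, l) = ((Q - 6)*(l + l))/8 = ((-6 + Q)*(2*l))/8 = (2*l*(-6 + Q))/8 = l*(-6 + Q)/4)
Z = -756 (Z = ((3*3)*12)*(-4 - 1*3) = (9*12)*(-4 - 3) = 108*(-7) = -756)
O(5, 6)*(Z + 415) = ((1/4)*6*(-6 + 5))*(-756 + 415) = ((1/4)*6*(-1))*(-341) = -3/2*(-341) = 1023/2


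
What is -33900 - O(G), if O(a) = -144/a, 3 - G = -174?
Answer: -2000052/59 ≈ -33899.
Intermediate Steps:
G = 177 (G = 3 - 1*(-174) = 3 + 174 = 177)
-33900 - O(G) = -33900 - (-144)/177 = -33900 - 1*(-48/59) = -33900 + 48/59 = -2000052/59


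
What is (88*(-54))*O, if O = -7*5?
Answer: 166320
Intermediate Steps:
O = -35
(88*(-54))*O = (88*(-54))*(-35) = -4752*(-35) = 166320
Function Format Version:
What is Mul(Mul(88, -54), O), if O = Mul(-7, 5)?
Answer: 166320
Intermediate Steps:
O = -35
Mul(Mul(88, -54), O) = Mul(Mul(88, -54), -35) = Mul(-4752, -35) = 166320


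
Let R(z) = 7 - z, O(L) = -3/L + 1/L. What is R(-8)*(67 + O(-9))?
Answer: 3025/3 ≈ 1008.3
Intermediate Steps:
O(L) = -2/L (O(L) = -3/L + 1/L = -2/L)
R(-8)*(67 + O(-9)) = (7 - 1*(-8))*(67 - 2/(-9)) = (7 + 8)*(67 - 2*(-⅑)) = 15*(67 + 2/9) = 15*(605/9) = 3025/3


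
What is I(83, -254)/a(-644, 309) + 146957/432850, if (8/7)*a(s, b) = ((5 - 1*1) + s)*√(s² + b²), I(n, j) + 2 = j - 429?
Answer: 146957/432850 + 137*√510217/57144304 ≈ 0.34122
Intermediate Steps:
I(n, j) = -431 + j (I(n, j) = -2 + (j - 429) = -2 + (-429 + j) = -431 + j)
a(s, b) = 7*√(b² + s²)*(4 + s)/8 (a(s, b) = 7*(((5 - 1*1) + s)*√(s² + b²))/8 = 7*(((5 - 1) + s)*√(b² + s²))/8 = 7*((4 + s)*√(b² + s²))/8 = 7*(√(b² + s²)*(4 + s))/8 = 7*√(b² + s²)*(4 + s)/8)
I(83, -254)/a(-644, 309) + 146957/432850 = (-431 - 254)/((7*√(309² + (-644)²)*(4 - 644)/8)) + 146957/432850 = -685*(-1/(560*√(95481 + 414736))) + 146957*(1/432850) = -685*(-√510217/285721520) + 146957/432850 = -(-137)*√510217/57144304 + 146957/432850 = 137*√510217/57144304 + 146957/432850 = 146957/432850 + 137*√510217/57144304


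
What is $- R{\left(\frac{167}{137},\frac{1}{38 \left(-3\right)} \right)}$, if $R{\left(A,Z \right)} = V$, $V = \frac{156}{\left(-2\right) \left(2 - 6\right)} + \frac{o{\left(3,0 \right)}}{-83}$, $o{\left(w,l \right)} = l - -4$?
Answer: $- \frac{3229}{166} \approx -19.452$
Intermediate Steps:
$o{\left(w,l \right)} = 4 + l$ ($o{\left(w,l \right)} = l + 4 = 4 + l$)
$V = \frac{3229}{166}$ ($V = \frac{156}{\left(-2\right) \left(2 - 6\right)} + \frac{4 + 0}{-83} = \frac{156}{\left(-2\right) \left(-4\right)} + 4 \left(- \frac{1}{83}\right) = \frac{156}{8} - \frac{4}{83} = 156 \cdot \frac{1}{8} - \frac{4}{83} = \frac{39}{2} - \frac{4}{83} = \frac{3229}{166} \approx 19.452$)
$R{\left(A,Z \right)} = \frac{3229}{166}$
$- R{\left(\frac{167}{137},\frac{1}{38 \left(-3\right)} \right)} = \left(-1\right) \frac{3229}{166} = - \frac{3229}{166}$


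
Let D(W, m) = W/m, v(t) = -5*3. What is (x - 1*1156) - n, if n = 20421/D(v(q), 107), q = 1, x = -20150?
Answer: 621819/5 ≈ 1.2436e+5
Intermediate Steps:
v(t) = -15
n = -728349/5 (n = 20421/((-15/107)) = 20421/((-15*1/107)) = 20421/(-15/107) = 20421*(-107/15) = -728349/5 ≈ -1.4567e+5)
(x - 1*1156) - n = (-20150 - 1*1156) - 1*(-728349/5) = (-20150 - 1156) + 728349/5 = -21306 + 728349/5 = 621819/5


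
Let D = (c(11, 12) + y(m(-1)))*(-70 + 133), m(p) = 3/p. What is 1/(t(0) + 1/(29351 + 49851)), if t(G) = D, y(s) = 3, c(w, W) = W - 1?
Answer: 79202/69856165 ≈ 0.0011338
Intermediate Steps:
c(w, W) = -1 + W
D = 882 (D = ((-1 + 12) + 3)*(-70 + 133) = (11 + 3)*63 = 14*63 = 882)
t(G) = 882
1/(t(0) + 1/(29351 + 49851)) = 1/(882 + 1/(29351 + 49851)) = 1/(882 + 1/79202) = 1/(69856165/79202) = 79202/69856165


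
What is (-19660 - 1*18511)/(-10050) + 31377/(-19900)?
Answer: 8885281/3999900 ≈ 2.2214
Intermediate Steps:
(-19660 - 1*18511)/(-10050) + 31377/(-19900) = (-19660 - 18511)*(-1/10050) + 31377*(-1/19900) = -38171*(-1/10050) - 31377/19900 = 38171/10050 - 31377/19900 = 8885281/3999900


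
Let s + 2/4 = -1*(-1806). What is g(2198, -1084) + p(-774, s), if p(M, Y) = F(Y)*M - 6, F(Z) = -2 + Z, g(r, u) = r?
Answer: -1393717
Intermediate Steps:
s = 3611/2 (s = -½ - 1*(-1806) = -½ + 1806 = 3611/2 ≈ 1805.5)
p(M, Y) = -6 + M*(-2 + Y) (p(M, Y) = (-2 + Y)*M - 6 = M*(-2 + Y) - 6 = -6 + M*(-2 + Y))
g(2198, -1084) + p(-774, s) = 2198 + (-6 - 774*(-2 + 3611/2)) = 2198 + (-6 - 774*3607/2) = 2198 + (-6 - 1395909) = 2198 - 1395915 = -1393717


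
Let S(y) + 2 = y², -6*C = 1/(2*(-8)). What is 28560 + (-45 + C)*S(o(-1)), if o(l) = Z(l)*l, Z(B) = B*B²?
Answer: 2746079/96 ≈ 28605.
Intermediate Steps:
Z(B) = B³
o(l) = l⁴ (o(l) = l³*l = l⁴)
C = 1/96 (C = -1/(6*(2*(-8))) = -⅙/(-16) = -⅙*(-1/16) = 1/96 ≈ 0.010417)
S(y) = -2 + y²
28560 + (-45 + C)*S(o(-1)) = 28560 + (-45 + 1/96)*(-2 + ((-1)⁴)²) = 28560 - 4319*(-2 + 1²)/96 = 28560 - 4319*(-2 + 1)/96 = 28560 - 4319/96*(-1) = 28560 + 4319/96 = 2746079/96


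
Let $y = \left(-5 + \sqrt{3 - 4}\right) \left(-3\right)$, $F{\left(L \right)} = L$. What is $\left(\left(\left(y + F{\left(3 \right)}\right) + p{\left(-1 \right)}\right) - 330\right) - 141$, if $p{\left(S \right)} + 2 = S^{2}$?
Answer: $-454 - 3 i \approx -454.0 - 3.0 i$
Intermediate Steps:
$y = 15 - 3 i$ ($y = \left(-5 + \sqrt{-1}\right) \left(-3\right) = \left(-5 + i\right) \left(-3\right) = 15 - 3 i \approx 15.0 - 3.0 i$)
$p{\left(S \right)} = -2 + S^{2}$
$\left(\left(\left(y + F{\left(3 \right)}\right) + p{\left(-1 \right)}\right) - 330\right) - 141 = \left(\left(\left(\left(15 - 3 i\right) + 3\right) - \left(2 - \left(-1\right)^{2}\right)\right) - 330\right) - 141 = \left(\left(\left(18 - 3 i\right) + \left(-2 + 1\right)\right) - 330\right) - 141 = \left(\left(\left(18 - 3 i\right) - 1\right) - 330\right) - 141 = \left(\left(17 - 3 i\right) - 330\right) - 141 = \left(-313 - 3 i\right) - 141 = -454 - 3 i$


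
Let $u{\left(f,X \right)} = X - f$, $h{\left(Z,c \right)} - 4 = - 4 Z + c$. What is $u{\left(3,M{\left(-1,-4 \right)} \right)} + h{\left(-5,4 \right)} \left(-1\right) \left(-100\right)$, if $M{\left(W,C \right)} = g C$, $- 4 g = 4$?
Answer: $2801$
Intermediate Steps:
$g = -1$ ($g = \left(- \frac{1}{4}\right) 4 = -1$)
$M{\left(W,C \right)} = - C$
$h{\left(Z,c \right)} = 4 + c - 4 Z$ ($h{\left(Z,c \right)} = 4 - \left(- c + 4 Z\right) = 4 + c - 4 Z$)
$u{\left(3,M{\left(-1,-4 \right)} \right)} + h{\left(-5,4 \right)} \left(-1\right) \left(-100\right) = \left(\left(-1\right) \left(-4\right) - 3\right) + \left(4 + 4 - -20\right) \left(-1\right) \left(-100\right) = \left(4 - 3\right) + \left(4 + 4 + 20\right) \left(-1\right) \left(-100\right) = 1 + 28 \left(-1\right) \left(-100\right) = 1 - -2800 = 1 + 2800 = 2801$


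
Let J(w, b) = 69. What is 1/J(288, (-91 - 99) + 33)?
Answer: 1/69 ≈ 0.014493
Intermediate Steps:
1/J(288, (-91 - 99) + 33) = 1/69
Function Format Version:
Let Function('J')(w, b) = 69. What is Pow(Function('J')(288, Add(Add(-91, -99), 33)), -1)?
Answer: Rational(1, 69) ≈ 0.014493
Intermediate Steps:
Pow(Function('J')(288, Add(Add(-91, -99), 33)), -1) = Pow(69, -1) = Rational(1, 69)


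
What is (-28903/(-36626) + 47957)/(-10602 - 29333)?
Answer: -50185771/41790266 ≈ -1.2009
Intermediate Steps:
(-28903/(-36626) + 47957)/(-10602 - 29333) = (-28903*(-1/36626) + 47957)/(-39935) = (28903/36626 + 47957)*(-1/39935) = (1756501985/36626)*(-1/39935) = -50185771/41790266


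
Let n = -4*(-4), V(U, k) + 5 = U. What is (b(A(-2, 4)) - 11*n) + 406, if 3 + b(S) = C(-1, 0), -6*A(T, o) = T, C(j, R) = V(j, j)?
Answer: 221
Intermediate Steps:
V(U, k) = -5 + U
C(j, R) = -5 + j
A(T, o) = -T/6
b(S) = -9 (b(S) = -3 + (-5 - 1) = -3 - 6 = -9)
n = 16
(b(A(-2, 4)) - 11*n) + 406 = (-9 - 11*16) + 406 = (-9 - 176) + 406 = -185 + 406 = 221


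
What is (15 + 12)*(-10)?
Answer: -270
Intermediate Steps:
(15 + 12)*(-10) = 27*(-10) = -270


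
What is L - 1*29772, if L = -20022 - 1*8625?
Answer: -58419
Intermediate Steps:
L = -28647 (L = -20022 - 8625 = -28647)
L - 1*29772 = -28647 - 1*29772 = -28647 - 29772 = -58419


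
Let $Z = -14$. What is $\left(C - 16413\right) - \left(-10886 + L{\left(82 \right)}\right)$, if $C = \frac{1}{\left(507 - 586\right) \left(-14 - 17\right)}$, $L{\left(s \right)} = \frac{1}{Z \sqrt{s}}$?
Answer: $- \frac{13535622}{2449} + \frac{\sqrt{82}}{1148} \approx -5527.0$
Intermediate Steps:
$L{\left(s \right)} = - \frac{1}{14 \sqrt{s}}$ ($L{\left(s \right)} = \frac{1}{\left(-14\right) \sqrt{s}} = - \frac{1}{14 \sqrt{s}}$)
$C = \frac{1}{2449}$ ($C = \frac{1}{\left(-79\right) \left(-31\right)} = \left(- \frac{1}{79}\right) \left(- \frac{1}{31}\right) = \frac{1}{2449} \approx 0.00040833$)
$\left(C - 16413\right) - \left(-10886 + L{\left(82 \right)}\right) = \left(\frac{1}{2449} - 16413\right) + \left(10886 - - \frac{1}{14 \sqrt{82}}\right) = - \frac{40195436}{2449} + \left(10886 - - \frac{\frac{1}{82} \sqrt{82}}{14}\right) = - \frac{40195436}{2449} + \left(10886 - - \frac{\sqrt{82}}{1148}\right) = - \frac{40195436}{2449} + \left(10886 + \frac{\sqrt{82}}{1148}\right) = - \frac{13535622}{2449} + \frac{\sqrt{82}}{1148}$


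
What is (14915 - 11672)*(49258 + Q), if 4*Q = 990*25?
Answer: 359619513/2 ≈ 1.7981e+8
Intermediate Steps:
Q = 12375/2 (Q = (990*25)/4 = (1/4)*24750 = 12375/2 ≈ 6187.5)
(14915 - 11672)*(49258 + Q) = (14915 - 11672)*(49258 + 12375/2) = 3243*(110891/2) = 359619513/2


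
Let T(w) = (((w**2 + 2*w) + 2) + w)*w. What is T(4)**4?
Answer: 207360000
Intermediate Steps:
T(w) = w*(2 + w**2 + 3*w) (T(w) = ((2 + w**2 + 2*w) + w)*w = (2 + w**2 + 3*w)*w = w*(2 + w**2 + 3*w))
T(4)**4 = (4*(2 + 4**2 + 3*4))**4 = (4*(2 + 16 + 12))**4 = (4*30)**4 = 120**4 = 207360000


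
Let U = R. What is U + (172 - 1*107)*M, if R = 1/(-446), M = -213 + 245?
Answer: 927679/446 ≈ 2080.0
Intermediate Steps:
M = 32
R = -1/446 ≈ -0.0022422
U = -1/446 ≈ -0.0022422
U + (172 - 1*107)*M = -1/446 + (172 - 1*107)*32 = -1/446 + (172 - 107)*32 = -1/446 + 65*32 = -1/446 + 2080 = 927679/446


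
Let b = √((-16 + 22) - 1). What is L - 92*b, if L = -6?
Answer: -6 - 92*√5 ≈ -211.72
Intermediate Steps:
b = √5 (b = √(6 - 1) = √5 ≈ 2.2361)
L - 92*b = -6 - 92*√5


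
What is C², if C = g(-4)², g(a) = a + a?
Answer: 4096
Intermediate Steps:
g(a) = 2*a
C = 64 (C = (2*(-4))² = (-8)² = 64)
C² = 64² = 4096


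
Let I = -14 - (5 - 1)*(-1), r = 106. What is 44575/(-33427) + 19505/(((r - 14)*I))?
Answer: -138600527/6150568 ≈ -22.535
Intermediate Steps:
I = -10 (I = -14 - 4*(-1) = -14 - 1*(-4) = -14 + 4 = -10)
44575/(-33427) + 19505/(((r - 14)*I)) = 44575/(-33427) + 19505/(((106 - 14)*(-10))) = 44575*(-1/33427) + 19505/((92*(-10))) = -44575/33427 + 19505/(-920) = -44575/33427 + 19505*(-1/920) = -44575/33427 - 3901/184 = -138600527/6150568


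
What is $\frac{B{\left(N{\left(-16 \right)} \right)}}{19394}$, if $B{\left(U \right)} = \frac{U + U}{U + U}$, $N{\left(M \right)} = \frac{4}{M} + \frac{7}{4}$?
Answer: $\frac{1}{19394} \approx 5.1562 \cdot 10^{-5}$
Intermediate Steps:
$N{\left(M \right)} = \frac{7}{4} + \frac{4}{M}$ ($N{\left(M \right)} = \frac{4}{M} + 7 \cdot \frac{1}{4} = \frac{4}{M} + \frac{7}{4} = \frac{7}{4} + \frac{4}{M}$)
$B{\left(U \right)} = 1$ ($B{\left(U \right)} = \frac{2 U}{2 U} = 2 U \frac{1}{2 U} = 1$)
$\frac{B{\left(N{\left(-16 \right)} \right)}}{19394} = 1 \cdot \frac{1}{19394} = \frac{1}{19394}$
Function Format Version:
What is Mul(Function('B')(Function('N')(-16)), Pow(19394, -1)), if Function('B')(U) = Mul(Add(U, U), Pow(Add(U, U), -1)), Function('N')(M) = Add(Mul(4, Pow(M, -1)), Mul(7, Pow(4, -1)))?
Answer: Rational(1, 19394) ≈ 5.1562e-5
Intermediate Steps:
Function('N')(M) = Add(Rational(7, 4), Mul(4, Pow(M, -1))) (Function('N')(M) = Add(Mul(4, Pow(M, -1)), Mul(7, Rational(1, 4))) = Add(Mul(4, Pow(M, -1)), Rational(7, 4)) = Add(Rational(7, 4), Mul(4, Pow(M, -1))))
Function('B')(U) = 1 (Function('B')(U) = Mul(Mul(2, U), Pow(Mul(2, U), -1)) = Mul(Mul(2, U), Mul(Rational(1, 2), Pow(U, -1))) = 1)
Mul(Function('B')(Function('N')(-16)), Pow(19394, -1)) = Mul(1, Pow(19394, -1)) = Mul(1, Rational(1, 19394)) = Rational(1, 19394)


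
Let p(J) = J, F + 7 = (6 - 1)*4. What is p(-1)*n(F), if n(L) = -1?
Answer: 1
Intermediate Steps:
F = 13 (F = -7 + (6 - 1)*4 = -7 + 5*4 = -7 + 20 = 13)
p(-1)*n(F) = -1*(-1) = 1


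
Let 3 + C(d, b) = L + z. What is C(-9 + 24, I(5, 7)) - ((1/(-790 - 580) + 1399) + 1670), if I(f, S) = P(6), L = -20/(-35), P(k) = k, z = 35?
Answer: -29119343/9590 ≈ -3036.4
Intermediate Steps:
L = 4/7 (L = -20*(-1/35) = 4/7 ≈ 0.57143)
I(f, S) = 6
C(d, b) = 228/7 (C(d, b) = -3 + (4/7 + 35) = -3 + 249/7 = 228/7)
C(-9 + 24, I(5, 7)) - ((1/(-790 - 580) + 1399) + 1670) = 228/7 - ((1/(-790 - 580) + 1399) + 1670) = 228/7 - ((1/(-1370) + 1399) + 1670) = 228/7 - ((-1/1370 + 1399) + 1670) = 228/7 - (1916629/1370 + 1670) = 228/7 - 1*4204529/1370 = 228/7 - 4204529/1370 = -29119343/9590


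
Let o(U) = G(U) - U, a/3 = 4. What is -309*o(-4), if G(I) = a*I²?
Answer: -60564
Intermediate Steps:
a = 12 (a = 3*4 = 12)
G(I) = 12*I²
o(U) = -U + 12*U² (o(U) = 12*U² - U = -U + 12*U²)
-309*o(-4) = -(-1236)*(-1 + 12*(-4)) = -(-1236)*(-1 - 48) = -(-1236)*(-49) = -309*196 = -60564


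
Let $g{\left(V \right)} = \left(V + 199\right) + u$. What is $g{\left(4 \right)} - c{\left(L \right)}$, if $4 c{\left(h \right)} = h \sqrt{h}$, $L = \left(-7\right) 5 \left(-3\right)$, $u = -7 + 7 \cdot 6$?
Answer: $238 - \frac{105 \sqrt{105}}{4} \approx -30.982$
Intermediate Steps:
$u = 35$ ($u = -7 + 42 = 35$)
$L = 105$ ($L = \left(-35\right) \left(-3\right) = 105$)
$c{\left(h \right)} = \frac{h^{\frac{3}{2}}}{4}$ ($c{\left(h \right)} = \frac{h \sqrt{h}}{4} = \frac{h^{\frac{3}{2}}}{4}$)
$g{\left(V \right)} = 234 + V$ ($g{\left(V \right)} = \left(V + 199\right) + 35 = \left(199 + V\right) + 35 = 234 + V$)
$g{\left(4 \right)} - c{\left(L \right)} = \left(234 + 4\right) - \frac{105^{\frac{3}{2}}}{4} = 238 - \frac{105 \sqrt{105}}{4}$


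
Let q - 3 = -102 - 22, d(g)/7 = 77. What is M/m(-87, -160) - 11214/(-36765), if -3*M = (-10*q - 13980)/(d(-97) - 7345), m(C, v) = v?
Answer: 412269793/1334520480 ≈ 0.30893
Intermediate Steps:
d(g) = 539 (d(g) = 7*77 = 539)
q = -121 (q = 3 + (-102 - 22) = 3 - 124 = -121)
M = -6385/10209 (M = -(-10*(-121) - 13980)/(3*(539 - 7345)) = -(1210 - 13980)/(3*(-6806)) = -(-12770)*(-1)/(3*6806) = -1/3*6385/3403 = -6385/10209 ≈ -0.62543)
M/m(-87, -160) - 11214/(-36765) = -6385/10209/(-160) - 11214/(-36765) = -6385/10209*(-1/160) - 11214*(-1/36765) = 1277/326688 + 1246/4085 = 412269793/1334520480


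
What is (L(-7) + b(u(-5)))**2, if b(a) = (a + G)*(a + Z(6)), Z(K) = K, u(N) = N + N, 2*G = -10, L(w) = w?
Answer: 2809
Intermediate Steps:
G = -5 (G = (1/2)*(-10) = -5)
u(N) = 2*N
b(a) = (-5 + a)*(6 + a) (b(a) = (a - 5)*(a + 6) = (-5 + a)*(6 + a))
(L(-7) + b(u(-5)))**2 = (-7 + (-30 + 2*(-5) + (2*(-5))**2))**2 = (-7 + (-30 - 10 + (-10)**2))**2 = (-7 + (-30 - 10 + 100))**2 = (-7 + 60)**2 = 53**2 = 2809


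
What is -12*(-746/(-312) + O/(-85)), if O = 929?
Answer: 113219/1105 ≈ 102.46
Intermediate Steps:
-12*(-746/(-312) + O/(-85)) = -12*(-746/(-312) + 929/(-85)) = -12*(-746*(-1/312) + 929*(-1/85)) = -12*(373/156 - 929/85) = -12*(-113219/13260) = 113219/1105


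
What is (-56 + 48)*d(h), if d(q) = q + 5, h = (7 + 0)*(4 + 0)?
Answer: -264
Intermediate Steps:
h = 28 (h = 7*4 = 28)
d(q) = 5 + q
(-56 + 48)*d(h) = (-56 + 48)*(5 + 28) = -8*33 = -264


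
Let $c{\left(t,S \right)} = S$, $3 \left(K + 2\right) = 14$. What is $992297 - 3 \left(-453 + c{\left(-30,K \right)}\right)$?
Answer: $993648$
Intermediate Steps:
$K = \frac{8}{3}$ ($K = -2 + \frac{1}{3} \cdot 14 = -2 + \frac{14}{3} = \frac{8}{3} \approx 2.6667$)
$992297 - 3 \left(-453 + c{\left(-30,K \right)}\right) = 992297 - 3 \left(-453 + \frac{8}{3}\right) = 992297 - 3 \left(- \frac{1351}{3}\right) = 992297 - -1351 = 992297 + 1351 = 993648$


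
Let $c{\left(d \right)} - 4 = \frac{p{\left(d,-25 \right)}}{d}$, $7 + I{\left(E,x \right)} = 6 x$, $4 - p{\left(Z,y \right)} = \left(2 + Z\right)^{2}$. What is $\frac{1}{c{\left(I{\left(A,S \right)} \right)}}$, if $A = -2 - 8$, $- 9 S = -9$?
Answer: $1$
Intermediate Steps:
$S = 1$ ($S = \left(- \frac{1}{9}\right) \left(-9\right) = 1$)
$A = -10$
$p{\left(Z,y \right)} = 4 - \left(2 + Z\right)^{2}$
$I{\left(E,x \right)} = -7 + 6 x$
$c{\left(d \right)} = 4 + \frac{4 - \left(2 + d\right)^{2}}{d}$
$\frac{1}{c{\left(I{\left(A,S \right)} \right)}} = \frac{1}{\left(-1\right) \left(-7 + 6 \cdot 1\right)} = \frac{1}{\left(-1\right) \left(-7 + 6\right)} = \frac{1}{\left(-1\right) \left(-1\right)} = 1^{-1} = 1$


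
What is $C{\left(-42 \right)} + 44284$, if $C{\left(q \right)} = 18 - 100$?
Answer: $44202$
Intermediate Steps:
$C{\left(q \right)} = -82$ ($C{\left(q \right)} = 18 - 100 = -82$)
$C{\left(-42 \right)} + 44284 = -82 + 44284 = 44202$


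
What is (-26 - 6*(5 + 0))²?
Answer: 3136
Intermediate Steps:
(-26 - 6*(5 + 0))² = (-26 - 30)² = (-56)² = 3136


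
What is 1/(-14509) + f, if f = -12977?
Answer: -188283294/14509 ≈ -12977.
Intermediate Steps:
1/(-14509) + f = 1/(-14509) - 12977 = -1/14509 - 12977 = -188283294/14509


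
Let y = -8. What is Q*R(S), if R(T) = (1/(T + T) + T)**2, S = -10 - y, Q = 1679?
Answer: 135999/16 ≈ 8499.9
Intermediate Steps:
S = -2 (S = -10 - 1*(-8) = -10 + 8 = -2)
R(T) = (T + 1/(2*T))**2 (R(T) = (1/(2*T) + T)**2 = (T + 1/(2*T))**2)
Q*R(S) = 1679*((1/4)*(1 + 2*(-2)**2)**2/(-2)**2) = 1679*((1/4)*(1/4)*(1 + 2*4)**2) = 1679*((1/4)*(1/4)*(1 + 8)**2) = 1679*((1/4)*(1/4)*9**2) = 1679*((1/4)*(1/4)*81) = 1679*(81/16) = 135999/16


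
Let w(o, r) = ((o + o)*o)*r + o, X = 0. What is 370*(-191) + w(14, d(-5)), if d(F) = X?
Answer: -70656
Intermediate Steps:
d(F) = 0
w(o, r) = o + 2*r*o² (w(o, r) = ((2*o)*o)*r + o = (2*o²)*r + o = 2*r*o² + o = o + 2*r*o²)
370*(-191) + w(14, d(-5)) = 370*(-191) + 14*(1 + 2*14*0) = -70670 + 14*(1 + 0) = -70670 + 14*1 = -70670 + 14 = -70656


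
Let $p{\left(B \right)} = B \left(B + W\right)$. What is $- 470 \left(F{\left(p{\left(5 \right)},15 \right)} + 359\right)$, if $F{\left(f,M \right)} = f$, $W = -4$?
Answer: $-171080$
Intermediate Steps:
$p{\left(B \right)} = B \left(-4 + B\right)$ ($p{\left(B \right)} = B \left(B - 4\right) = B \left(-4 + B\right)$)
$- 470 \left(F{\left(p{\left(5 \right)},15 \right)} + 359\right) = - 470 \left(5 \left(-4 + 5\right) + 359\right) = - 470 \left(5 \cdot 1 + 359\right) = - 470 \left(5 + 359\right) = \left(-470\right) 364 = -171080$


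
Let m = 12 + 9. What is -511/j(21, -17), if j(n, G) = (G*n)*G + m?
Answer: -73/870 ≈ -0.083908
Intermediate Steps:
m = 21
j(n, G) = 21 + n*G² (j(n, G) = (G*n)*G + 21 = n*G² + 21 = 21 + n*G²)
-511/j(21, -17) = -511/(21 + 21*(-17)²) = -511/(21 + 21*289) = -511/(21 + 6069) = -511/6090 = -511*1/6090 = -73/870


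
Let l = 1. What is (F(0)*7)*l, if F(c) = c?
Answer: 0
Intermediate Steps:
(F(0)*7)*l = (0*7)*1 = 0*1 = 0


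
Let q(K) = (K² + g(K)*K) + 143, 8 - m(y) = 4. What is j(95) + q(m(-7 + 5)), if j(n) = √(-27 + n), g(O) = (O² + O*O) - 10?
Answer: 247 + 2*√17 ≈ 255.25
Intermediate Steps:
g(O) = -10 + 2*O² (g(O) = (O² + O²) - 10 = 2*O² - 10 = -10 + 2*O²)
m(y) = 4 (m(y) = 8 - 1*4 = 8 - 4 = 4)
q(K) = 143 + K² + K*(-10 + 2*K²) (q(K) = (K² + (-10 + 2*K²)*K) + 143 = (K² + K*(-10 + 2*K²)) + 143 = 143 + K² + K*(-10 + 2*K²))
j(95) + q(m(-7 + 5)) = √(-27 + 95) + (143 + 4² + 2*4*(-5 + 4²)) = √68 + (143 + 16 + 2*4*(-5 + 16)) = 2*√17 + (143 + 16 + 2*4*11) = 2*√17 + (143 + 16 + 88) = 2*√17 + 247 = 247 + 2*√17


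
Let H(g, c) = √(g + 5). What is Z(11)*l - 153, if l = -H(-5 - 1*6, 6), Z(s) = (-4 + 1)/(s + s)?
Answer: -153 + 3*I*√6/22 ≈ -153.0 + 0.33402*I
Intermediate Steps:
H(g, c) = √(5 + g)
Z(s) = -3/(2*s) (Z(s) = -3*1/(2*s) = -3/(2*s))
l = -I*√6 (l = -√(5 + (-5 - 1*6)) = -√(5 + (-5 - 6)) = -√(5 - 11) = -√(-6) = -I*√6 ≈ -2.4495*I)
Z(11)*l - 153 = (-3/2/11)*(-I*√6) - 153 = (-3/2*1/11)*(-I*√6) - 153 = -(-3)*I*√6/22 - 153 = 3*I*√6/22 - 153 = -153 + 3*I*√6/22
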